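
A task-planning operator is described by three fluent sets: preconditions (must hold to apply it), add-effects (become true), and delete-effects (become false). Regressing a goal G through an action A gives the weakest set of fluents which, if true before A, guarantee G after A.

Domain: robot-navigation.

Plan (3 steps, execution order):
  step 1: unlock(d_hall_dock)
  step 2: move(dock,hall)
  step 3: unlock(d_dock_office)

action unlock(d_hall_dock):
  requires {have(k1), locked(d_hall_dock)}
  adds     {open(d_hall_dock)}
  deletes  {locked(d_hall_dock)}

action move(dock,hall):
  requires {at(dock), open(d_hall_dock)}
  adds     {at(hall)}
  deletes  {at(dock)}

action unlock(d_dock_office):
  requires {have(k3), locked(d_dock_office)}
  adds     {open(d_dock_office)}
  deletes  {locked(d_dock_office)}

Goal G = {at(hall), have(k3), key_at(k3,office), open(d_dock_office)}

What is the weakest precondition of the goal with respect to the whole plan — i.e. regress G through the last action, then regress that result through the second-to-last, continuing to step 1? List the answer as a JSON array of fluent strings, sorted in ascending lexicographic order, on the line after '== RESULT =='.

Work backward from the goal:
  through step 3 (unlock(d_dock_office)): drop {open(d_dock_office)}, keep {at(hall), have(k3), key_at(k3,office)}, require {have(k3), locked(d_dock_office)}
    → {at(hall), have(k3), key_at(k3,office), locked(d_dock_office)}
  through step 2 (move(dock,hall)): drop {at(hall)}, keep {have(k3), key_at(k3,office), locked(d_dock_office)}, require {at(dock), open(d_hall_dock)}
    → {at(dock), have(k3), key_at(k3,office), locked(d_dock_office), open(d_hall_dock)}
  through step 1 (unlock(d_hall_dock)): drop {open(d_hall_dock)}, keep {at(dock), have(k3), key_at(k3,office), locked(d_dock_office)}, require {have(k1), locked(d_hall_dock)}
    → {at(dock), have(k1), have(k3), key_at(k3,office), locked(d_dock_office), locked(d_hall_dock)}

== RESULT ==
["at(dock)", "have(k1)", "have(k3)", "key_at(k3,office)", "locked(d_dock_office)", "locked(d_hall_dock)"]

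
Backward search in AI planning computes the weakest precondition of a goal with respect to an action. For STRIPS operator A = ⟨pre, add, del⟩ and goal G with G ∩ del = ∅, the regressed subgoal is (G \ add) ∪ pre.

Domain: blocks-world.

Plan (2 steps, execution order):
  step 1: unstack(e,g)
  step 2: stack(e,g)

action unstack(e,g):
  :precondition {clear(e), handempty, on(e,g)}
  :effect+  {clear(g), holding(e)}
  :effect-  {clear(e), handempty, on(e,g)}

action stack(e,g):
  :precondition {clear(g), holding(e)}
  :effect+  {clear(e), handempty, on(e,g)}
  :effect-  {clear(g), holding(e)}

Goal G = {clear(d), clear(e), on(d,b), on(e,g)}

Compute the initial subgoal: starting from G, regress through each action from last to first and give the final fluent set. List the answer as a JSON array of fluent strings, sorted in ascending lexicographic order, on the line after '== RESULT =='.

Regress step by step:
  through step 2 (stack(e,g)): drop {clear(e), on(e,g)}, keep {clear(d), on(d,b)}, require {clear(g), holding(e)}
    → {clear(d), clear(g), holding(e), on(d,b)}
  through step 1 (unstack(e,g)): drop {clear(g), holding(e)}, keep {clear(d), on(d,b)}, require {clear(e), handempty, on(e,g)}
    → {clear(d), clear(e), handempty, on(d,b), on(e,g)}

== RESULT ==
["clear(d)", "clear(e)", "handempty", "on(d,b)", "on(e,g)"]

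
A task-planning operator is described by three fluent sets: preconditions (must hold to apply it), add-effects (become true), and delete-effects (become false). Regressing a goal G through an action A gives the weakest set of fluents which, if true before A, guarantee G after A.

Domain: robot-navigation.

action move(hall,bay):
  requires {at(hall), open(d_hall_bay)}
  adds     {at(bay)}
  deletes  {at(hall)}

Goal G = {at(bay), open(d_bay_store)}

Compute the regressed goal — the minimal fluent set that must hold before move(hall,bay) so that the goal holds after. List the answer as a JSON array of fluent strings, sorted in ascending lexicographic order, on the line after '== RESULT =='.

Compute (G \ add) ∪ pre:
  G ∩ del = {}  (empty — regression defined)
  G \ add = {at(bay), open(d_bay_store)} \ {at(bay)} = {open(d_bay_store)}
  ∪ pre   = {open(d_bay_store)} ∪ {at(hall), open(d_hall_bay)}
          = {at(hall), open(d_bay_store), open(d_hall_bay)}

== RESULT ==
["at(hall)", "open(d_bay_store)", "open(d_hall_bay)"]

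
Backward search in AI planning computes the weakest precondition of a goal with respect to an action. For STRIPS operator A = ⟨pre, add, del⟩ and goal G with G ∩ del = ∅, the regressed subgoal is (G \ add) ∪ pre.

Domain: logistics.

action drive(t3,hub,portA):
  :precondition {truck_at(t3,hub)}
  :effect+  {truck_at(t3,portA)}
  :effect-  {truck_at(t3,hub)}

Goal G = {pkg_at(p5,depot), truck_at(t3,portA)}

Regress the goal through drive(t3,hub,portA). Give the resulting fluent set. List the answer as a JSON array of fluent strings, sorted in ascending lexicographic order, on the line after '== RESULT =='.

Compute (G \ add) ∪ pre:
  G ∩ del = {}  (empty — regression defined)
  G \ add = {pkg_at(p5,depot), truck_at(t3,portA)} \ {truck_at(t3,portA)} = {pkg_at(p5,depot)}
  ∪ pre   = {pkg_at(p5,depot)} ∪ {truck_at(t3,hub)}
          = {pkg_at(p5,depot), truck_at(t3,hub)}

== RESULT ==
["pkg_at(p5,depot)", "truck_at(t3,hub)"]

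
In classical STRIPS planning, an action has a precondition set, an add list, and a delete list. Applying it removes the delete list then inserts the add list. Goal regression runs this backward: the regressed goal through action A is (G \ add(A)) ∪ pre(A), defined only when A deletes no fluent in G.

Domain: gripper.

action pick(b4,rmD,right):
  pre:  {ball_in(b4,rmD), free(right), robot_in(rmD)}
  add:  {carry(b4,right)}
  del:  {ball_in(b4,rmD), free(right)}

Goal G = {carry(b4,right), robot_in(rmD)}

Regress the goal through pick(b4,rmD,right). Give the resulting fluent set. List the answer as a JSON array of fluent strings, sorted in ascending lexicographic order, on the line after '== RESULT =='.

Regress:
  G ∩ del = {}  (empty — regression defined)
  G \ add = {carry(b4,right), robot_in(rmD)} \ {carry(b4,right)} = {robot_in(rmD)}
  ∪ pre   = {robot_in(rmD)} ∪ {ball_in(b4,rmD), free(right), robot_in(rmD)}
          = {ball_in(b4,rmD), free(right), robot_in(rmD)}

== RESULT ==
["ball_in(b4,rmD)", "free(right)", "robot_in(rmD)"]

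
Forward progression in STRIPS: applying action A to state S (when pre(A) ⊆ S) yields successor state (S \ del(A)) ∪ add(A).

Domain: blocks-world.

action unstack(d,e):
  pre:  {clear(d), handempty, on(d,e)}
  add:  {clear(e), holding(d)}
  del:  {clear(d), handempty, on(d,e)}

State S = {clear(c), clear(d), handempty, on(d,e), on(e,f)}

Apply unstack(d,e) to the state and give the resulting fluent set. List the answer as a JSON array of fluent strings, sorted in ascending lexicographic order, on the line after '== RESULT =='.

Progress:
  pre ⊆ S: {clear(d), handempty, on(d,e)} ⊆ S  — applicable
  S \ del = {clear(c), on(e,f)}
  ∪ add   = {clear(c), clear(e), holding(d), on(e,f)}

== RESULT ==
["clear(c)", "clear(e)", "holding(d)", "on(e,f)"]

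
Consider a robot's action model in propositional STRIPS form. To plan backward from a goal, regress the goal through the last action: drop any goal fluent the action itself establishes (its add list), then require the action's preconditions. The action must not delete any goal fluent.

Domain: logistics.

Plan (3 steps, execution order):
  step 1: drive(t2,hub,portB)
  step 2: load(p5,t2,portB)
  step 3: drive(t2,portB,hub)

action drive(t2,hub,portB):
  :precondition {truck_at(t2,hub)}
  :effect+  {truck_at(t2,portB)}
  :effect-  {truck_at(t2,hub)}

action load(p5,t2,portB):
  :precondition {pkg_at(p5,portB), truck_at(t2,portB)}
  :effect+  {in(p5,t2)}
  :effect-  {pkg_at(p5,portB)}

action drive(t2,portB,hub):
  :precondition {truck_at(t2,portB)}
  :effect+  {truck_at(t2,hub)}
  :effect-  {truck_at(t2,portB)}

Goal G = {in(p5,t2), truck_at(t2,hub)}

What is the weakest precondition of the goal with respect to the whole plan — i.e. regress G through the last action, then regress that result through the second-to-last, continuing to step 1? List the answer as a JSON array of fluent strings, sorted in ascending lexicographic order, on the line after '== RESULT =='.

Work backward from the goal:
  through step 3 (drive(t2,portB,hub)): drop {truck_at(t2,hub)}, keep {in(p5,t2)}, require {truck_at(t2,portB)}
    → {in(p5,t2), truck_at(t2,portB)}
  through step 2 (load(p5,t2,portB)): drop {in(p5,t2)}, keep {truck_at(t2,portB)}, require {pkg_at(p5,portB), truck_at(t2,portB)}
    → {pkg_at(p5,portB), truck_at(t2,portB)}
  through step 1 (drive(t2,hub,portB)): drop {truck_at(t2,portB)}, keep {pkg_at(p5,portB)}, require {truck_at(t2,hub)}
    → {pkg_at(p5,portB), truck_at(t2,hub)}

== RESULT ==
["pkg_at(p5,portB)", "truck_at(t2,hub)"]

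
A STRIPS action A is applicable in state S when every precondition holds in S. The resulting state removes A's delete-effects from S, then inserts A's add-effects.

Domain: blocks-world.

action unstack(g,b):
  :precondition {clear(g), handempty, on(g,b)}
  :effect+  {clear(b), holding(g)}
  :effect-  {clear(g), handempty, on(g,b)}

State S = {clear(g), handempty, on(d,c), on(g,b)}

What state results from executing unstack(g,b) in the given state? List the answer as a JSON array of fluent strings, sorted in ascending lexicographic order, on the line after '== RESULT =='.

Compute (S \ del) ∪ add:
  pre ⊆ S: {clear(g), handempty, on(g,b)} ⊆ S  — applicable
  S \ del = {on(d,c)}
  ∪ add   = {clear(b), holding(g), on(d,c)}

== RESULT ==
["clear(b)", "holding(g)", "on(d,c)"]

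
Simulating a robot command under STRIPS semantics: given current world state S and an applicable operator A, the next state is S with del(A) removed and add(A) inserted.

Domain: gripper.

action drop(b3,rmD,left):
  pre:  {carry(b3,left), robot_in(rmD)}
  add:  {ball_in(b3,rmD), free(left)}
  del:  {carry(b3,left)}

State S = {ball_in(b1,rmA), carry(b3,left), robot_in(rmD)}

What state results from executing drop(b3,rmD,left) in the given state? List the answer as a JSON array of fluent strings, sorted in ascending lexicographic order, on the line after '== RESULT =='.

Progress:
  pre ⊆ S: {carry(b3,left), robot_in(rmD)} ⊆ S  — applicable
  S \ del = {ball_in(b1,rmA), robot_in(rmD)}
  ∪ add   = {ball_in(b1,rmA), ball_in(b3,rmD), free(left), robot_in(rmD)}

== RESULT ==
["ball_in(b1,rmA)", "ball_in(b3,rmD)", "free(left)", "robot_in(rmD)"]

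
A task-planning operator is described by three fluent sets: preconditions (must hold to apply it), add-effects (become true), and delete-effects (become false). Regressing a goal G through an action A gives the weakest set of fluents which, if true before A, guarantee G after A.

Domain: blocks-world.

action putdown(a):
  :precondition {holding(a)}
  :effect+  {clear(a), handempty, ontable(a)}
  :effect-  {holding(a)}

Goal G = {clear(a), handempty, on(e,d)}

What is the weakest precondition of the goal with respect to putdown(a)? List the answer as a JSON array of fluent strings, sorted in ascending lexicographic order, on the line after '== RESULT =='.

Compute (G \ add) ∪ pre:
  G ∩ del = {}  (empty — regression defined)
  G \ add = {clear(a), handempty, on(e,d)} \ {clear(a), handempty, ontable(a)} = {on(e,d)}
  ∪ pre   = {on(e,d)} ∪ {holding(a)}
          = {holding(a), on(e,d)}

== RESULT ==
["holding(a)", "on(e,d)"]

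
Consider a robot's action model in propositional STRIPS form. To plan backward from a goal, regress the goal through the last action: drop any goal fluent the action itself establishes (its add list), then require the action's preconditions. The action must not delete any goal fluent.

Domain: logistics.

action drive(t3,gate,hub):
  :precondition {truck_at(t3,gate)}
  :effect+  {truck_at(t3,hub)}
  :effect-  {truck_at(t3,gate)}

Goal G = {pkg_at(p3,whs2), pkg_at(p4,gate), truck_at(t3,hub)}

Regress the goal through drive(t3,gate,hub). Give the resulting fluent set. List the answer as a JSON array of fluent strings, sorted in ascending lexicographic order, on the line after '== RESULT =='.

Regress:
  G ∩ del = {}  (empty — regression defined)
  G \ add = {pkg_at(p3,whs2), pkg_at(p4,gate), truck_at(t3,hub)} \ {truck_at(t3,hub)} = {pkg_at(p3,whs2), pkg_at(p4,gate)}
  ∪ pre   = {pkg_at(p3,whs2), pkg_at(p4,gate)} ∪ {truck_at(t3,gate)}
          = {pkg_at(p3,whs2), pkg_at(p4,gate), truck_at(t3,gate)}

== RESULT ==
["pkg_at(p3,whs2)", "pkg_at(p4,gate)", "truck_at(t3,gate)"]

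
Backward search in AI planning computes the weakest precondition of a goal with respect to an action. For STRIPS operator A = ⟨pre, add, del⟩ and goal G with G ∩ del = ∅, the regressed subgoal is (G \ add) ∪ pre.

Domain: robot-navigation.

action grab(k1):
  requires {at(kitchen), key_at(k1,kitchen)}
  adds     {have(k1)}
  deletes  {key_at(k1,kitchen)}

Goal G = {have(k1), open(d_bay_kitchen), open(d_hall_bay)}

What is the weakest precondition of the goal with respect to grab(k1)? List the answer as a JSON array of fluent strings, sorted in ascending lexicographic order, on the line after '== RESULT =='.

Compute (G \ add) ∪ pre:
  G ∩ del = {}  (empty — regression defined)
  G \ add = {have(k1), open(d_bay_kitchen), open(d_hall_bay)} \ {have(k1)} = {open(d_bay_kitchen), open(d_hall_bay)}
  ∪ pre   = {open(d_bay_kitchen), open(d_hall_bay)} ∪ {at(kitchen), key_at(k1,kitchen)}
          = {at(kitchen), key_at(k1,kitchen), open(d_bay_kitchen), open(d_hall_bay)}

== RESULT ==
["at(kitchen)", "key_at(k1,kitchen)", "open(d_bay_kitchen)", "open(d_hall_bay)"]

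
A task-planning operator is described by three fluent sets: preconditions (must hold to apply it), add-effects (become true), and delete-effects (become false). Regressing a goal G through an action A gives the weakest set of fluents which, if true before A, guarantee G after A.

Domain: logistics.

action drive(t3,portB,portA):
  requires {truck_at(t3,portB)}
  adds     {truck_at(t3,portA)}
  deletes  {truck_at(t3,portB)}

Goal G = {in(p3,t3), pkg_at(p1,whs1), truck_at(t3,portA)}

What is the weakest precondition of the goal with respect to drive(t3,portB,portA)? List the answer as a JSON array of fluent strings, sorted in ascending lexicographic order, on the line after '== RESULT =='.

Regress:
  G ∩ del = {}  (empty — regression defined)
  G \ add = {in(p3,t3), pkg_at(p1,whs1), truck_at(t3,portA)} \ {truck_at(t3,portA)} = {in(p3,t3), pkg_at(p1,whs1)}
  ∪ pre   = {in(p3,t3), pkg_at(p1,whs1)} ∪ {truck_at(t3,portB)}
          = {in(p3,t3), pkg_at(p1,whs1), truck_at(t3,portB)}

== RESULT ==
["in(p3,t3)", "pkg_at(p1,whs1)", "truck_at(t3,portB)"]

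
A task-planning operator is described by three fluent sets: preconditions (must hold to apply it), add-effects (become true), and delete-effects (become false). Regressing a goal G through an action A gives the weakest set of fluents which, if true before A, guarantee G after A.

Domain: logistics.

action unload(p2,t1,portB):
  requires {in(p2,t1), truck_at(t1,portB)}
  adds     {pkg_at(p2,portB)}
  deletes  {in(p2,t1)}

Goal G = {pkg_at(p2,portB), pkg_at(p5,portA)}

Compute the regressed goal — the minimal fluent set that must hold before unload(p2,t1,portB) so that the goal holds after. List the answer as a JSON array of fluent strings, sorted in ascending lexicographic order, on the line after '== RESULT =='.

Regress:
  G ∩ del = {}  (empty — regression defined)
  G \ add = {pkg_at(p2,portB), pkg_at(p5,portA)} \ {pkg_at(p2,portB)} = {pkg_at(p5,portA)}
  ∪ pre   = {pkg_at(p5,portA)} ∪ {in(p2,t1), truck_at(t1,portB)}
          = {in(p2,t1), pkg_at(p5,portA), truck_at(t1,portB)}

== RESULT ==
["in(p2,t1)", "pkg_at(p5,portA)", "truck_at(t1,portB)"]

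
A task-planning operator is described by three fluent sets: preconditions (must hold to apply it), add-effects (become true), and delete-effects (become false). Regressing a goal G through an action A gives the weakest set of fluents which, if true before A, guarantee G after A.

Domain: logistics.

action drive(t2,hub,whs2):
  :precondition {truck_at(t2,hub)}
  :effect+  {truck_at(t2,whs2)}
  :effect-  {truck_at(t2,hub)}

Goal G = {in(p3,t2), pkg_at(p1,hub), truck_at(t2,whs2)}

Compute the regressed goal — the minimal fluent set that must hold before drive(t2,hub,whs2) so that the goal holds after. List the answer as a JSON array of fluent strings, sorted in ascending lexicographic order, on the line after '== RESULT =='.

Compute (G \ add) ∪ pre:
  G ∩ del = {}  (empty — regression defined)
  G \ add = {in(p3,t2), pkg_at(p1,hub), truck_at(t2,whs2)} \ {truck_at(t2,whs2)} = {in(p3,t2), pkg_at(p1,hub)}
  ∪ pre   = {in(p3,t2), pkg_at(p1,hub)} ∪ {truck_at(t2,hub)}
          = {in(p3,t2), pkg_at(p1,hub), truck_at(t2,hub)}

== RESULT ==
["in(p3,t2)", "pkg_at(p1,hub)", "truck_at(t2,hub)"]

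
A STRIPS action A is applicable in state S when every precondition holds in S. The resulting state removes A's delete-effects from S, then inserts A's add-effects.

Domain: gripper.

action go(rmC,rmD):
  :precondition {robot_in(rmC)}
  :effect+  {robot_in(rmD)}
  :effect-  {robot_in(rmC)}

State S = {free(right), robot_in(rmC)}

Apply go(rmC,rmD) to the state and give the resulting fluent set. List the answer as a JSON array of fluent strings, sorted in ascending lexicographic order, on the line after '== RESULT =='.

Compute (S \ del) ∪ add:
  pre ⊆ S: {robot_in(rmC)} ⊆ S  — applicable
  S \ del = {free(right)}
  ∪ add   = {free(right), robot_in(rmD)}

== RESULT ==
["free(right)", "robot_in(rmD)"]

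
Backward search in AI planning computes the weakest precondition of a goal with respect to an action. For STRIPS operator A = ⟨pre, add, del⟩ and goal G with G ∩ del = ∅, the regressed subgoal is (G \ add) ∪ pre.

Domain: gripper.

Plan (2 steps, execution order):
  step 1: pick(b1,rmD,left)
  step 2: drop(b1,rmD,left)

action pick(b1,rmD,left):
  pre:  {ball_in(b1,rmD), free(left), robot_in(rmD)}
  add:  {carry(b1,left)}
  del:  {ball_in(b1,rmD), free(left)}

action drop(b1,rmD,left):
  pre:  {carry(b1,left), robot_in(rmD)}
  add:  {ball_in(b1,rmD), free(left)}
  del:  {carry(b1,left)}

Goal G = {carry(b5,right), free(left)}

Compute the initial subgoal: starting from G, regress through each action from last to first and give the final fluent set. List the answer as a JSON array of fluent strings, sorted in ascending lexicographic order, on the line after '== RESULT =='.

Work backward from the goal:
  through step 2 (drop(b1,rmD,left)): drop {free(left)}, keep {carry(b5,right)}, require {carry(b1,left), robot_in(rmD)}
    → {carry(b1,left), carry(b5,right), robot_in(rmD)}
  through step 1 (pick(b1,rmD,left)): drop {carry(b1,left)}, keep {carry(b5,right), robot_in(rmD)}, require {ball_in(b1,rmD), free(left), robot_in(rmD)}
    → {ball_in(b1,rmD), carry(b5,right), free(left), robot_in(rmD)}

== RESULT ==
["ball_in(b1,rmD)", "carry(b5,right)", "free(left)", "robot_in(rmD)"]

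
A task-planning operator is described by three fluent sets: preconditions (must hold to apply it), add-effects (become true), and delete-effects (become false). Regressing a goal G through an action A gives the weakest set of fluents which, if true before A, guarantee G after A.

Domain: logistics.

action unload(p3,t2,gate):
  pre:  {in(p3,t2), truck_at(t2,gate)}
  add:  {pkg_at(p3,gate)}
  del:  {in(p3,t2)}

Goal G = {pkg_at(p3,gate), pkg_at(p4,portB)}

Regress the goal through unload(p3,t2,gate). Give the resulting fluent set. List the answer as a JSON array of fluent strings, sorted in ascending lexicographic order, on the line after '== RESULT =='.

Regress:
  G ∩ del = {}  (empty — regression defined)
  G \ add = {pkg_at(p3,gate), pkg_at(p4,portB)} \ {pkg_at(p3,gate)} = {pkg_at(p4,portB)}
  ∪ pre   = {pkg_at(p4,portB)} ∪ {in(p3,t2), truck_at(t2,gate)}
          = {in(p3,t2), pkg_at(p4,portB), truck_at(t2,gate)}

== RESULT ==
["in(p3,t2)", "pkg_at(p4,portB)", "truck_at(t2,gate)"]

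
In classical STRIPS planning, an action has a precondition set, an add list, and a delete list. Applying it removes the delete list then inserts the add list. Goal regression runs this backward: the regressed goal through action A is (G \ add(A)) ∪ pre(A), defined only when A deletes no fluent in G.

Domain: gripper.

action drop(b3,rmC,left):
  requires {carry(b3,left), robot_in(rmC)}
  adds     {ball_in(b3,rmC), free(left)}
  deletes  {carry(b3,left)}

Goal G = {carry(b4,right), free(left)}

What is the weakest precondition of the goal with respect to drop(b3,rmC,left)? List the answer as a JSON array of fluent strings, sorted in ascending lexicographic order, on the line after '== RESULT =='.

Regress:
  G ∩ del = {}  (empty — regression defined)
  G \ add = {carry(b4,right), free(left)} \ {ball_in(b3,rmC), free(left)} = {carry(b4,right)}
  ∪ pre   = {carry(b4,right)} ∪ {carry(b3,left), robot_in(rmC)}
          = {carry(b3,left), carry(b4,right), robot_in(rmC)}

== RESULT ==
["carry(b3,left)", "carry(b4,right)", "robot_in(rmC)"]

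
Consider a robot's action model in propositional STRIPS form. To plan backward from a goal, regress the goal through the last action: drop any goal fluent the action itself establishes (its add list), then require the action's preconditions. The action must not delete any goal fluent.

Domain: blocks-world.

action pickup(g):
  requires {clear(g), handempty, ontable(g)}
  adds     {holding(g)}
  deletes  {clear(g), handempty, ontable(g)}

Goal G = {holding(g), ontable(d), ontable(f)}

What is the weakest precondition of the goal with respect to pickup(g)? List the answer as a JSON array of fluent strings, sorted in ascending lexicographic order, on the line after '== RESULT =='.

Compute (G \ add) ∪ pre:
  G ∩ del = {}  (empty — regression defined)
  G \ add = {holding(g), ontable(d), ontable(f)} \ {holding(g)} = {ontable(d), ontable(f)}
  ∪ pre   = {ontable(d), ontable(f)} ∪ {clear(g), handempty, ontable(g)}
          = {clear(g), handempty, ontable(d), ontable(f), ontable(g)}

== RESULT ==
["clear(g)", "handempty", "ontable(d)", "ontable(f)", "ontable(g)"]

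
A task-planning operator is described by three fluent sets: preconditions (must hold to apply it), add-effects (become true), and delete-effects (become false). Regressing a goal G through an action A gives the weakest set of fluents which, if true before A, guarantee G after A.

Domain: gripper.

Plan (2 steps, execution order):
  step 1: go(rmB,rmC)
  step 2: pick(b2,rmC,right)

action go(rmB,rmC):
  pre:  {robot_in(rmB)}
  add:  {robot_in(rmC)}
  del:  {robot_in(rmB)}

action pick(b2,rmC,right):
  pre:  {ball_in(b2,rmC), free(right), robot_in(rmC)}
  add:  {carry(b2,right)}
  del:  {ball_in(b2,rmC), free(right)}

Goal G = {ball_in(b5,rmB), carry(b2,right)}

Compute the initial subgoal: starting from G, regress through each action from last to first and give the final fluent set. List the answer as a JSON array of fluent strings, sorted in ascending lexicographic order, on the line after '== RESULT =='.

Regress step by step:
  through step 2 (pick(b2,rmC,right)): drop {carry(b2,right)}, keep {ball_in(b5,rmB)}, require {ball_in(b2,rmC), free(right), robot_in(rmC)}
    → {ball_in(b2,rmC), ball_in(b5,rmB), free(right), robot_in(rmC)}
  through step 1 (go(rmB,rmC)): drop {robot_in(rmC)}, keep {ball_in(b2,rmC), ball_in(b5,rmB), free(right)}, require {robot_in(rmB)}
    → {ball_in(b2,rmC), ball_in(b5,rmB), free(right), robot_in(rmB)}

== RESULT ==
["ball_in(b2,rmC)", "ball_in(b5,rmB)", "free(right)", "robot_in(rmB)"]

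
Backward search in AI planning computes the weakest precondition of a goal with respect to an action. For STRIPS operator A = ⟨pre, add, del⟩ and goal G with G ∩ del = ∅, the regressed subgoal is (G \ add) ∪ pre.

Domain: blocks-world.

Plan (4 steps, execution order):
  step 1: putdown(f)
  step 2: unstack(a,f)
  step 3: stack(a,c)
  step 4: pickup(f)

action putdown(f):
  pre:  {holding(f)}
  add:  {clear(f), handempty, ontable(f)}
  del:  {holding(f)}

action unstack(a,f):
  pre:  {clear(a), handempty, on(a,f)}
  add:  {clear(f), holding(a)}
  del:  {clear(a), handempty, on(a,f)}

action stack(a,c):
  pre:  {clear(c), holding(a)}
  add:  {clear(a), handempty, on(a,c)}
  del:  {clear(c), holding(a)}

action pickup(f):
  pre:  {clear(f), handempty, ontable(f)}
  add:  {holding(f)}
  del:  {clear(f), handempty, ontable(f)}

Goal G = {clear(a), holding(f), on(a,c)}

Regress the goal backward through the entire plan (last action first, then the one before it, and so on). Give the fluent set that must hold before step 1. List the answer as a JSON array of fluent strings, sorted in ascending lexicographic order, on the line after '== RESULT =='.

Regress step by step:
  through step 4 (pickup(f)): drop {holding(f)}, keep {clear(a), on(a,c)}, require {clear(f), handempty, ontable(f)}
    → {clear(a), clear(f), handempty, on(a,c), ontable(f)}
  through step 3 (stack(a,c)): drop {clear(a), handempty, on(a,c)}, keep {clear(f), ontable(f)}, require {clear(c), holding(a)}
    → {clear(c), clear(f), holding(a), ontable(f)}
  through step 2 (unstack(a,f)): drop {clear(f), holding(a)}, keep {clear(c), ontable(f)}, require {clear(a), handempty, on(a,f)}
    → {clear(a), clear(c), handempty, on(a,f), ontable(f)}
  through step 1 (putdown(f)): drop {handempty, ontable(f)}, keep {clear(a), clear(c), on(a,f)}, require {holding(f)}
    → {clear(a), clear(c), holding(f), on(a,f)}

== RESULT ==
["clear(a)", "clear(c)", "holding(f)", "on(a,f)"]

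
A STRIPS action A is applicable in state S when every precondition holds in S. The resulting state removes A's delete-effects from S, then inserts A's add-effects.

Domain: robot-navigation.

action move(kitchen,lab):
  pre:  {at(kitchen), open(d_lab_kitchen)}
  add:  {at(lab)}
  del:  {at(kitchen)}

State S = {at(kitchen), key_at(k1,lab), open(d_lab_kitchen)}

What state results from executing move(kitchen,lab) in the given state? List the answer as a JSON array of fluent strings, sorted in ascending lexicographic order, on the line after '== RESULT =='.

Compute (S \ del) ∪ add:
  pre ⊆ S: {at(kitchen), open(d_lab_kitchen)} ⊆ S  — applicable
  S \ del = {key_at(k1,lab), open(d_lab_kitchen)}
  ∪ add   = {at(lab), key_at(k1,lab), open(d_lab_kitchen)}

== RESULT ==
["at(lab)", "key_at(k1,lab)", "open(d_lab_kitchen)"]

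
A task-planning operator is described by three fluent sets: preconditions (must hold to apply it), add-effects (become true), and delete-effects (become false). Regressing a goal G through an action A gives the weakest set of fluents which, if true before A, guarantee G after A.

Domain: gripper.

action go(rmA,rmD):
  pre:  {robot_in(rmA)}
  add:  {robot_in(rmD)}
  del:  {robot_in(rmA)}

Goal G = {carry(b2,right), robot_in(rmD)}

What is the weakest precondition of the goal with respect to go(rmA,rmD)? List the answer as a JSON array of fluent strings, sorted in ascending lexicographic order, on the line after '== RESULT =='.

Compute (G \ add) ∪ pre:
  G ∩ del = {}  (empty — regression defined)
  G \ add = {carry(b2,right), robot_in(rmD)} \ {robot_in(rmD)} = {carry(b2,right)}
  ∪ pre   = {carry(b2,right)} ∪ {robot_in(rmA)}
          = {carry(b2,right), robot_in(rmA)}

== RESULT ==
["carry(b2,right)", "robot_in(rmA)"]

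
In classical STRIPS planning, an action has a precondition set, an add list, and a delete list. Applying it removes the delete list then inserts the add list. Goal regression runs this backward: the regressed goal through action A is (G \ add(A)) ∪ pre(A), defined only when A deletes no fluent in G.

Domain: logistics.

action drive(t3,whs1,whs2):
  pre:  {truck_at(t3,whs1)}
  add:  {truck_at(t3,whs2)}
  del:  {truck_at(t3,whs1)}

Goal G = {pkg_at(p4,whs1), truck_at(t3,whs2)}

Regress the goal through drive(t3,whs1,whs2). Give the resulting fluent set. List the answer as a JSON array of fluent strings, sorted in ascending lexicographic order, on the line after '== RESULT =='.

Regress:
  G ∩ del = {}  (empty — regression defined)
  G \ add = {pkg_at(p4,whs1), truck_at(t3,whs2)} \ {truck_at(t3,whs2)} = {pkg_at(p4,whs1)}
  ∪ pre   = {pkg_at(p4,whs1)} ∪ {truck_at(t3,whs1)}
          = {pkg_at(p4,whs1), truck_at(t3,whs1)}

== RESULT ==
["pkg_at(p4,whs1)", "truck_at(t3,whs1)"]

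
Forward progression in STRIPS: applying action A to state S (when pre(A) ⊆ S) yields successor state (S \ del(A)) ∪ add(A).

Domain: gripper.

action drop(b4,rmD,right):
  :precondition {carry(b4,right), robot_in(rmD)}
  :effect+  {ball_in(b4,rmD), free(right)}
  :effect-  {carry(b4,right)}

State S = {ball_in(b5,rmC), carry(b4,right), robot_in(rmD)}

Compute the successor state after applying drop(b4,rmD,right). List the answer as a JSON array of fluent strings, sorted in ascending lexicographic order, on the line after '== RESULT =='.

Compute (S \ del) ∪ add:
  pre ⊆ S: {carry(b4,right), robot_in(rmD)} ⊆ S  — applicable
  S \ del = {ball_in(b5,rmC), robot_in(rmD)}
  ∪ add   = {ball_in(b4,rmD), ball_in(b5,rmC), free(right), robot_in(rmD)}

== RESULT ==
["ball_in(b4,rmD)", "ball_in(b5,rmC)", "free(right)", "robot_in(rmD)"]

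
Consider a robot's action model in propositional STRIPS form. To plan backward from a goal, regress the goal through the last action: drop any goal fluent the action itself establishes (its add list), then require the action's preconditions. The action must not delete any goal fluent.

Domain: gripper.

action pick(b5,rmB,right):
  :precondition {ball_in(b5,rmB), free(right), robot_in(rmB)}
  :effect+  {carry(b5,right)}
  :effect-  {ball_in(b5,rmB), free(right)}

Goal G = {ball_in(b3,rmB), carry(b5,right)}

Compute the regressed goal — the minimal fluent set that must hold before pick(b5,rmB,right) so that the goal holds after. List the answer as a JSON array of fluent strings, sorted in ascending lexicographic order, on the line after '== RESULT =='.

Compute (G \ add) ∪ pre:
  G ∩ del = {}  (empty — regression defined)
  G \ add = {ball_in(b3,rmB), carry(b5,right)} \ {carry(b5,right)} = {ball_in(b3,rmB)}
  ∪ pre   = {ball_in(b3,rmB)} ∪ {ball_in(b5,rmB), free(right), robot_in(rmB)}
          = {ball_in(b3,rmB), ball_in(b5,rmB), free(right), robot_in(rmB)}

== RESULT ==
["ball_in(b3,rmB)", "ball_in(b5,rmB)", "free(right)", "robot_in(rmB)"]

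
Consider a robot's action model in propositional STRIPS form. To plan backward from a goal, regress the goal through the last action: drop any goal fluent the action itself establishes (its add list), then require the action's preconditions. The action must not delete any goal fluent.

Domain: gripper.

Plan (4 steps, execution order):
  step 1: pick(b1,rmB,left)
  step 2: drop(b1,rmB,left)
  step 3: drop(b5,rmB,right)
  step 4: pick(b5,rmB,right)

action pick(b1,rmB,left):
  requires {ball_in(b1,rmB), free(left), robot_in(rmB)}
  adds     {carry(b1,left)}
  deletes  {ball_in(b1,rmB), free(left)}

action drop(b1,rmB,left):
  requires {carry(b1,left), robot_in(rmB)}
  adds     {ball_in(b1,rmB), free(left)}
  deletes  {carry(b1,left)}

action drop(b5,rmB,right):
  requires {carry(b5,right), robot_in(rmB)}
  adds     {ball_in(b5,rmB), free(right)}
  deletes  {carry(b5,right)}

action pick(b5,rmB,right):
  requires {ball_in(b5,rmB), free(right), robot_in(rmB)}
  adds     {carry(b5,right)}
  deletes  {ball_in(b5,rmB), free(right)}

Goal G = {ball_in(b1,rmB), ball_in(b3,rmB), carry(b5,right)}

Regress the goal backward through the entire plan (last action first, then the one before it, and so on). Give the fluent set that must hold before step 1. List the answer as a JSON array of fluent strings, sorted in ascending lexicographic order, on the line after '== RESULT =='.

Regress step by step:
  through step 4 (pick(b5,rmB,right)): drop {carry(b5,right)}, keep {ball_in(b1,rmB), ball_in(b3,rmB)}, require {ball_in(b5,rmB), free(right), robot_in(rmB)}
    → {ball_in(b1,rmB), ball_in(b3,rmB), ball_in(b5,rmB), free(right), robot_in(rmB)}
  through step 3 (drop(b5,rmB,right)): drop {ball_in(b5,rmB), free(right)}, keep {ball_in(b1,rmB), ball_in(b3,rmB), robot_in(rmB)}, require {carry(b5,right), robot_in(rmB)}
    → {ball_in(b1,rmB), ball_in(b3,rmB), carry(b5,right), robot_in(rmB)}
  through step 2 (drop(b1,rmB,left)): drop {ball_in(b1,rmB)}, keep {ball_in(b3,rmB), carry(b5,right), robot_in(rmB)}, require {carry(b1,left), robot_in(rmB)}
    → {ball_in(b3,rmB), carry(b1,left), carry(b5,right), robot_in(rmB)}
  through step 1 (pick(b1,rmB,left)): drop {carry(b1,left)}, keep {ball_in(b3,rmB), carry(b5,right), robot_in(rmB)}, require {ball_in(b1,rmB), free(left), robot_in(rmB)}
    → {ball_in(b1,rmB), ball_in(b3,rmB), carry(b5,right), free(left), robot_in(rmB)}

== RESULT ==
["ball_in(b1,rmB)", "ball_in(b3,rmB)", "carry(b5,right)", "free(left)", "robot_in(rmB)"]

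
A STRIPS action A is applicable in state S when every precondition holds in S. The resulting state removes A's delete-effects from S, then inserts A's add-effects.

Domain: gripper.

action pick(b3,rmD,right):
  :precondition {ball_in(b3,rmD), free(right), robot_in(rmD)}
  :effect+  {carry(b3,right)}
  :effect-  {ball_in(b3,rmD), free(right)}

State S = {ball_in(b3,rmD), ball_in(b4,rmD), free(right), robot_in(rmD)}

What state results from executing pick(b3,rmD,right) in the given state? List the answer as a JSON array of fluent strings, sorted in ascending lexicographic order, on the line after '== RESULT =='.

Compute (S \ del) ∪ add:
  pre ⊆ S: {ball_in(b3,rmD), free(right), robot_in(rmD)} ⊆ S  — applicable
  S \ del = {ball_in(b4,rmD), robot_in(rmD)}
  ∪ add   = {ball_in(b4,rmD), carry(b3,right), robot_in(rmD)}

== RESULT ==
["ball_in(b4,rmD)", "carry(b3,right)", "robot_in(rmD)"]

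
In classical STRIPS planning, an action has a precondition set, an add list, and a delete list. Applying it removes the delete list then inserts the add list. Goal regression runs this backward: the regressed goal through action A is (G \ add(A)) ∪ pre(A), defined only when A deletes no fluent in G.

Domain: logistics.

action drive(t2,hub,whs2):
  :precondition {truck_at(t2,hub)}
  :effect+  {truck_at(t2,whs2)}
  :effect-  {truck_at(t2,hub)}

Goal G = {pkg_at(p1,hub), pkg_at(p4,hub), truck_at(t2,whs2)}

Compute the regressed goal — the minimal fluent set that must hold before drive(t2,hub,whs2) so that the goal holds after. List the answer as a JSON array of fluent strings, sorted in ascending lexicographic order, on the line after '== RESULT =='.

Regress:
  G ∩ del = {}  (empty — regression defined)
  G \ add = {pkg_at(p1,hub), pkg_at(p4,hub), truck_at(t2,whs2)} \ {truck_at(t2,whs2)} = {pkg_at(p1,hub), pkg_at(p4,hub)}
  ∪ pre   = {pkg_at(p1,hub), pkg_at(p4,hub)} ∪ {truck_at(t2,hub)}
          = {pkg_at(p1,hub), pkg_at(p4,hub), truck_at(t2,hub)}

== RESULT ==
["pkg_at(p1,hub)", "pkg_at(p4,hub)", "truck_at(t2,hub)"]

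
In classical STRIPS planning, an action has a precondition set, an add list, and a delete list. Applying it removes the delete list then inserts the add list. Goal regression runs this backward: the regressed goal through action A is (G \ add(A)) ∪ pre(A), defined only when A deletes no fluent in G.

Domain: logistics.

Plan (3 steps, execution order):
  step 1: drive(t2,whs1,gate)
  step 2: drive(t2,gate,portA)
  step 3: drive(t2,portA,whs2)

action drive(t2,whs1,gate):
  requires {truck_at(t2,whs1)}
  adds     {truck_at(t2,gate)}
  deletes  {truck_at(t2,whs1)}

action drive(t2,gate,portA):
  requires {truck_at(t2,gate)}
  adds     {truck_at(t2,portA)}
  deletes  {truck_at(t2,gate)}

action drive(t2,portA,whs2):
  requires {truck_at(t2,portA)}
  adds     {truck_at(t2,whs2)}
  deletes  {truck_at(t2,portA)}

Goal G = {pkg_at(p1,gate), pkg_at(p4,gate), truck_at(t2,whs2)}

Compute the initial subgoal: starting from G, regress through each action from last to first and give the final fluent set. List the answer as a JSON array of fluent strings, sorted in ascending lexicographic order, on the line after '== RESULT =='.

Work backward from the goal:
  through step 3 (drive(t2,portA,whs2)): drop {truck_at(t2,whs2)}, keep {pkg_at(p1,gate), pkg_at(p4,gate)}, require {truck_at(t2,portA)}
    → {pkg_at(p1,gate), pkg_at(p4,gate), truck_at(t2,portA)}
  through step 2 (drive(t2,gate,portA)): drop {truck_at(t2,portA)}, keep {pkg_at(p1,gate), pkg_at(p4,gate)}, require {truck_at(t2,gate)}
    → {pkg_at(p1,gate), pkg_at(p4,gate), truck_at(t2,gate)}
  through step 1 (drive(t2,whs1,gate)): drop {truck_at(t2,gate)}, keep {pkg_at(p1,gate), pkg_at(p4,gate)}, require {truck_at(t2,whs1)}
    → {pkg_at(p1,gate), pkg_at(p4,gate), truck_at(t2,whs1)}

== RESULT ==
["pkg_at(p1,gate)", "pkg_at(p4,gate)", "truck_at(t2,whs1)"]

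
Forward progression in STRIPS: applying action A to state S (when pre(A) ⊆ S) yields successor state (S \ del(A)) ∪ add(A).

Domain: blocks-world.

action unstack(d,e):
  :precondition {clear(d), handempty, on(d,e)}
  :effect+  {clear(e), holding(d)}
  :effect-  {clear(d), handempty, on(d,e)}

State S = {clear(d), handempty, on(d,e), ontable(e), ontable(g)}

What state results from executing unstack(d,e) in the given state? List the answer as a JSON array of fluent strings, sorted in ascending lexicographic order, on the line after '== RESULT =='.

Compute (S \ del) ∪ add:
  pre ⊆ S: {clear(d), handempty, on(d,e)} ⊆ S  — applicable
  S \ del = {ontable(e), ontable(g)}
  ∪ add   = {clear(e), holding(d), ontable(e), ontable(g)}

== RESULT ==
["clear(e)", "holding(d)", "ontable(e)", "ontable(g)"]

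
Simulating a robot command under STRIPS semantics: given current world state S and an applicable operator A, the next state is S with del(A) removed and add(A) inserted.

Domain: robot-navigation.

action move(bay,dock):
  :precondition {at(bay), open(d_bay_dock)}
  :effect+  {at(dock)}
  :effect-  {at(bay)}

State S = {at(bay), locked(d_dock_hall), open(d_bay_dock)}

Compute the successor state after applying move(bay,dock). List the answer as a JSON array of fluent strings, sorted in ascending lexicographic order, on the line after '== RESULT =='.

Progress:
  pre ⊆ S: {at(bay), open(d_bay_dock)} ⊆ S  — applicable
  S \ del = {locked(d_dock_hall), open(d_bay_dock)}
  ∪ add   = {at(dock), locked(d_dock_hall), open(d_bay_dock)}

== RESULT ==
["at(dock)", "locked(d_dock_hall)", "open(d_bay_dock)"]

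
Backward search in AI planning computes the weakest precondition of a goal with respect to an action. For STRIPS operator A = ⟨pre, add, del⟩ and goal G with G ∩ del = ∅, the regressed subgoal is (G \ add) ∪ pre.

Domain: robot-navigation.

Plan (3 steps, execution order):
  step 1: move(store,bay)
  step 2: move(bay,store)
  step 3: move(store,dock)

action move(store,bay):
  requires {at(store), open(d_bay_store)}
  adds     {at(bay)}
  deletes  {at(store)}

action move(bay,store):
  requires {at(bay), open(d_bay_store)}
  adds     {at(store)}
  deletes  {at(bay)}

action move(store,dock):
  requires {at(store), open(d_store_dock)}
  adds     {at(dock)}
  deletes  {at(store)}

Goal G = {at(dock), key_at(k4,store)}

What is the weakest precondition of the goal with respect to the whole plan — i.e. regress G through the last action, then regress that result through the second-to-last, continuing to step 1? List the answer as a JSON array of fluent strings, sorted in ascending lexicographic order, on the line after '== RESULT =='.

Work backward from the goal:
  through step 3 (move(store,dock)): drop {at(dock)}, keep {key_at(k4,store)}, require {at(store), open(d_store_dock)}
    → {at(store), key_at(k4,store), open(d_store_dock)}
  through step 2 (move(bay,store)): drop {at(store)}, keep {key_at(k4,store), open(d_store_dock)}, require {at(bay), open(d_bay_store)}
    → {at(bay), key_at(k4,store), open(d_bay_store), open(d_store_dock)}
  through step 1 (move(store,bay)): drop {at(bay)}, keep {key_at(k4,store), open(d_bay_store), open(d_store_dock)}, require {at(store), open(d_bay_store)}
    → {at(store), key_at(k4,store), open(d_bay_store), open(d_store_dock)}

== RESULT ==
["at(store)", "key_at(k4,store)", "open(d_bay_store)", "open(d_store_dock)"]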